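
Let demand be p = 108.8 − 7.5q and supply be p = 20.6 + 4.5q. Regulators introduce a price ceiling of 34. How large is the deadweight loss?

Competitive equilibrium: 108.8 − 7.5q = 20.6 + 4.5q → q* = 7.35, p* = 53.675.
At the ceiling p = 34, quantity supplied = (34 − 20.6)/4.5 = 2.9778.
Willingness to pay at q' = 2.9778: 108.8 − 7.5·2.9778 = 86.4665.
Δq = 7.35 − 2.9778 = 4.3722; wedge = 86.4665 − 34 = 52.4665.
DWL = ½ × 4.3722 × 52.4665 = 114.70.

114.70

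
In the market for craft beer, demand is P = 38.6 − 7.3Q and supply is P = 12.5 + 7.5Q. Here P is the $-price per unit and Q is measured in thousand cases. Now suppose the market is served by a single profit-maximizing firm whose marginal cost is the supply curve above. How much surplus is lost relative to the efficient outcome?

Competitive equilibrium: 38.6 − 7.3Q = 12.5 + 7.5Q → Q* = 1.7635, P* = 25.7264.
Marginal revenue: MR = 38.6 − 14.6Q. Set MR = MC: 38.6 − 14.6Q = 12.5 + 7.5Q → Q_m = 1.181.
Price P_m = 38.6 − 7.3·1.181 = 29.9787; MC(Q_m) = 12.5 + 7.5·1.181 = 21.3575.
Competitive Q* = 1.7635, so ΔQ = 0.5825; wedge = 29.9787 − 21.3575 = 8.6212.
DWL = ½ × 0.5825 × 8.6212 = $2.51 thousand.

$2.51 thousand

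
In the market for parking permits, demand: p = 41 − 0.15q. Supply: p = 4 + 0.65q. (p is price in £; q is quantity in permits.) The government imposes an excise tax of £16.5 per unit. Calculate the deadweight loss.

Competitive equilibrium: 41 − 0.15q = 4 + 0.65q → q* = 46.25, p* = 34.0625.
With the tax, the buyer price exceeds the seller price by 16.5: (41 − 0.15q) − (4 + 0.65q) = 16.5 → q' = 25.625.
Δq = 46.25 − 25.625 = 20.625; the wedge equals the tax, 16.5.
Welfare loss = ½ × 20.625 × 16.5 = £170.16.

£170.16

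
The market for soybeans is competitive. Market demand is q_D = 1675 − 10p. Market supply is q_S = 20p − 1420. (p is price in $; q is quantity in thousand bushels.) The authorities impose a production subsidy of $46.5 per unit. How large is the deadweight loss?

$7207.50 thousand

In inverse form: demand p = 167.5 − 0.1q, supply p = 71 + 0.05q.
Competitive equilibrium: 167.5 − 0.1q = 71 + 0.05q → q* = 643.3333, p* = 103.1667.
The subsidy lowers effective supply by 46.5: p = 24.5 + 0.05q.
New quantity: 167.5 − 0.1q = 24.5 + 0.05q → q' = 953.3333.
Overproduction Δq = 953.3333 − 643.3333 = 310; wedge = subsidy = 46.5.
DWL = ½ × 310 × 46.5 = $7207.50 thousand.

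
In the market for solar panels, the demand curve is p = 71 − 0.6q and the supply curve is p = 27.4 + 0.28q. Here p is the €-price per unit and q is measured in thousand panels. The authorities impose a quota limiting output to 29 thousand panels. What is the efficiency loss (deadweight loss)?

Competitive equilibrium: 71 − 0.6q = 27.4 + 0.28q → q* = 49.5455, p* = 41.2727.
At q = 29: demand price = 71 − 0.6·29 = 53.6; supply price = 27.4 + 0.28·29 = 35.52.
Δq = 49.5455 − 29 = 20.5455; wedge = 53.6 − 35.52 = 18.08.
Deadweight loss = ½ × 20.5455 × 18.08 = €185.73 thousand.

€185.73 thousand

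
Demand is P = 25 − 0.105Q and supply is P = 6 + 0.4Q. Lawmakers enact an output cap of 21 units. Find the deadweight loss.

Competitive equilibrium: 25 − 0.105Q = 6 + 0.4Q → Q* = 37.6238, P* = 21.0495.
At Q = 21: demand price = 25 − 0.105·21 = 22.795; supply price = 6 + 0.4·21 = 14.4.
ΔQ = 37.6238 − 21 = 16.6238; wedge = 22.795 − 14.4 = 8.395.
DWL = ½ × 16.6238 × 8.395 = 69.78.

69.78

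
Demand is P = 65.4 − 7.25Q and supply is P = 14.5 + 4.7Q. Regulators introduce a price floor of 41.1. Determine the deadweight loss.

Competitive equilibrium: 65.4 − 7.25Q = 14.5 + 4.7Q → Q* = 4.2594, P* = 34.5192.
At the floor P = 41.1, quantity demanded = (65.4 − 41.1)/7.25 = 3.3517.
Sellers' marginal cost at Q' = 3.3517: 14.5 + 4.7·3.3517 = 30.253.
ΔQ = 4.2594 − 3.3517 = 0.9077; wedge = 41.1 − 30.253 = 10.847.
Welfare loss = ½ × 0.9077 × 10.847 = 4.92.

4.92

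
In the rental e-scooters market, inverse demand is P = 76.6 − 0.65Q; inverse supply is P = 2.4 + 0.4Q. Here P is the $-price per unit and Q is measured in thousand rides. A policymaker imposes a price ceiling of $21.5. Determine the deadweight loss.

Competitive equilibrium: 76.6 − 0.65Q = 2.4 + 0.4Q → Q* = 70.6667, P* = 30.6667.
At the ceiling P = 21.5, quantity supplied = (21.5 − 2.4)/0.4 = 47.75.
Willingness to pay at Q' = 47.75: 76.6 − 0.65·47.75 = 45.5625.
ΔQ = 70.6667 − 47.75 = 22.9167; wedge = 45.5625 − 21.5 = 24.0625.
The triangle = ½ × 22.9167 × 24.0625 = $275.72 thousand.

$275.72 thousand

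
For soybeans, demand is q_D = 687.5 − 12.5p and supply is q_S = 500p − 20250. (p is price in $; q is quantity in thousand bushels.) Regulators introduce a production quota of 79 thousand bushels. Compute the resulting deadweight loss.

In inverse form: demand p = 55 − 0.08q, supply p = 40.5 + 0.002q.
Competitive equilibrium: 55 − 0.08q = 40.5 + 0.002q → q* = 176.8293, p* = 40.8537.
At q = 79: demand price = 55 − 0.08·79 = 48.68; supply price = 40.5 + 0.002·79 = 40.658.
Δq = 176.8293 − 79 = 97.8293; wedge = 48.68 − 40.658 = 8.022.
DWL = ½ × 97.8293 × 8.022 = $392.39 thousand.

$392.39 thousand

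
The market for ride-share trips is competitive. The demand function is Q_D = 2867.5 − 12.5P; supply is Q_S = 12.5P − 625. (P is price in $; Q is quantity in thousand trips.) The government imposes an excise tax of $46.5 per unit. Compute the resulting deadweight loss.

$6757.03 thousand

In inverse form: demand P = 229.4 − 0.08Q, supply P = 50 + 0.08Q.
Competitive equilibrium: 229.4 − 0.08Q = 50 + 0.08Q → Q* = 1121.25, P* = 139.7.
With the tax, the buyer price exceeds the seller price by 46.5: (229.4 − 0.08Q) − (50 + 0.08Q) = 46.5 → Q' = 830.625.
ΔQ = 1121.25 − 830.625 = 290.625; the wedge equals the tax, 46.5.
DWL = ½ × 290.625 × 46.5 = $6757.03 thousand.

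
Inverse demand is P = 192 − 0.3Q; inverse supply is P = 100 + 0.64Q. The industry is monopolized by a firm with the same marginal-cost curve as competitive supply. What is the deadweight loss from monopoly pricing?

263.52

Competitive equilibrium: 192 − 0.3Q = 100 + 0.64Q → Q* = 97.8723, P* = 162.6383.
Marginal revenue: MR = 192 − 0.6Q. Set MR = MC: 192 − 0.6Q = 100 + 0.64Q → Q_m = 74.1935.
Price P_m = 192 − 0.3·74.1935 = 169.742; MC(Q_m) = 100 + 0.64·74.1935 = 147.4838.
Competitive Q* = 97.8723, so ΔQ = 23.6788; wedge = 169.742 − 147.4838 = 22.2582.
Welfare loss = ½ × 23.6788 × 22.2582 = 263.52.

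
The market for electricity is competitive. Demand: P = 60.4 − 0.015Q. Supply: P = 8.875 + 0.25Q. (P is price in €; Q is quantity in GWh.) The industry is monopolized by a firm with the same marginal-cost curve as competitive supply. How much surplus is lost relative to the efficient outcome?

Competitive equilibrium: 60.4 − 0.015Q = 8.875 + 0.25Q → Q* = 194.434, P* = 57.4835.
Marginal revenue: MR = 60.4 − 0.03Q. Set MR = MC: 60.4 − 0.03Q = 8.875 + 0.25Q → Q_m = 184.0179.
Price P_m = 60.4 − 0.015·184.0179 = 57.6397; MC(Q_m) = 8.875 + 0.25·184.0179 = 54.8795.
Competitive Q* = 194.434, so ΔQ = 10.4161; wedge = 57.6397 − 54.8795 = 2.7602.
DWL = ½ × 10.4161 × 2.7602 = €14.38.

€14.38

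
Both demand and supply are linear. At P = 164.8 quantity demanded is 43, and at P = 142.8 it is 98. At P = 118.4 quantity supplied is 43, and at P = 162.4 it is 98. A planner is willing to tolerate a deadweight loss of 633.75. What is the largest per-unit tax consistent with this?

Demand slope = (142.8 − 164.8)/(98 − 43) = −0.4, so P = 182 − 0.4Q.
Supply slope = (162.4 − 118.4)/(98 − 43) = 0.8, so P = 84 + 0.8Q.
Competitive equilibrium: 182 − 0.4Q = 84 + 0.8Q → Q* = 81.6667, P* = 149.3333.
A tax t gives ΔQ = t/1.2 and wedge t, so DWL = t²/2.4.
t²/2.4 = 633.75 → t² = 1521 → t = 39.

39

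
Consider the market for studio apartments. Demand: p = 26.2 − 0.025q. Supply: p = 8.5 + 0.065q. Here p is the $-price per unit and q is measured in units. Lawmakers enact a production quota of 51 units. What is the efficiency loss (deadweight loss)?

Competitive equilibrium: 26.2 − 0.025q = 8.5 + 0.065q → q* = 196.6667, p* = 21.2833.
At q = 51: demand price = 26.2 − 0.025·51 = 24.925; supply price = 8.5 + 0.065·51 = 11.815.
Δq = 196.6667 − 51 = 145.6667; wedge = 24.925 − 11.815 = 13.11.
DWL = ½ × 145.6667 × 13.11 = $954.845.

$954.845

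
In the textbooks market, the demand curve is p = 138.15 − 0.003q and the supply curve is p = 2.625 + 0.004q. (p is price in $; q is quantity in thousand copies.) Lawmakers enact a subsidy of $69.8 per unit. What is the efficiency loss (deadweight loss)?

Competitive equilibrium: 138.15 − 0.003q = 2.625 + 0.004q → q* = 19360.7143, p* = 80.0679.
The subsidy lowers effective supply by 69.8: p = 0.004q − 67.175.
New quantity: 138.15 − 0.003q = 0.004q − 67.175 → q' = 29332.1429.
Overproduction Δq = 29332.1429 − 19360.7143 = 9971.4286; wedge = subsidy = 69.8.
The triangle = ½ × 9971.4286 × 69.8 = $348002.86 thousand.

$348002.86 thousand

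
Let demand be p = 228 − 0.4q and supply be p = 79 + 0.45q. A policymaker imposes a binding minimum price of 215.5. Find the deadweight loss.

Competitive equilibrium: 228 − 0.4q = 79 + 0.45q → q* = 175.2941, p* = 157.8824.
At the floor p = 215.5, quantity demanded = (228 − 215.5)/0.4 = 31.25.
Sellers' marginal cost at q' = 31.25: 79 + 0.45·31.25 = 93.0625.
Δq = 175.2941 − 31.25 = 144.0441; wedge = 215.5 − 93.0625 = 122.4375.
The triangle = ½ × 144.0441 × 122.4375 = 8818.20.

8818.20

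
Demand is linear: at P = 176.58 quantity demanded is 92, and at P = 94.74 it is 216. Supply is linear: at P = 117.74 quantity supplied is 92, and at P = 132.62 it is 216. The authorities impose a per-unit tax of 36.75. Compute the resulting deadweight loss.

Demand slope = (94.74 − 176.58)/(216 − 92) = −0.66, so P = 237.3 − 0.66Q.
Supply slope = (132.62 − 117.74)/(216 − 92) = 0.12, so P = 106.7 + 0.12Q.
Competitive equilibrium: 237.3 − 0.66Q = 106.7 + 0.12Q → Q* = 167.4359, P* = 126.7923.
With the tax, the buyer price exceeds the seller price by 36.75: (237.3 − 0.66Q) − (106.7 + 0.12Q) = 36.75 → Q' = 120.3205.
ΔQ = 167.4359 − 120.3205 = 47.1154; the wedge equals the tax, 36.75.
DWL = ½ × 47.1154 × 36.75 = 865.75.

865.75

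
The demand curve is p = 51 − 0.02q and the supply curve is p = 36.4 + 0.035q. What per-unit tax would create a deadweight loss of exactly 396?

Competitive equilibrium: 51 − 0.02q = 36.4 + 0.035q → q* = 265.4545, p* = 45.6909.
A tax t gives Δq = t/0.055 and wedge t, so DWL = t²/0.11.
t²/0.11 = 396 → t² = 43.56 → t = 6.6.

6.6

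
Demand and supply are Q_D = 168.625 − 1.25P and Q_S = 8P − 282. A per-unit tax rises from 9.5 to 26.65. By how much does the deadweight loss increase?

335.12

In inverse form: demand P = 134.9 − 0.8Q, supply P = 35.25 + 0.125Q.
Competitive equilibrium: 134.9 − 0.8Q = 35.25 + 0.125Q → Q* = 107.7297, P* = 48.7162.
For a per-unit tax t: ΔQ = t/0.925, so DWL = ½·t·(t/0.925) = t²/1.85.
At t = 9.5: DWL = 48.784. At t = 26.65: DWL = 383.904.
Increase = 383.904 − 48.784 = 335.12.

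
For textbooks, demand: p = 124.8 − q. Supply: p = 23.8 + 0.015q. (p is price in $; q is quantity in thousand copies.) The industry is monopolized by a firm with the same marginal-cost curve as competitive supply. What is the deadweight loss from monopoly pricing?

$1237.65 thousand

Competitive equilibrium: 124.8 − q = 23.8 + 0.015q → q* = 99.50739, p* = 25.29261.
Marginal revenue: MR = 124.8 − 2q. Set MR = MC: 124.8 − 2q = 23.8 + 0.015q → q_m = 50.12407.
Price p_m = 124.8 − 1·50.12407 = 74.67593; MC(q_m) = 23.8 + 0.015·50.12407 = 24.55186.
Competitive q* = 99.50739, so Δq = 49.38332; wedge = 74.67593 − 24.55186 = 50.12407.
Welfare loss = ½ × 49.38332 × 50.12407 = $1237.65 thousand.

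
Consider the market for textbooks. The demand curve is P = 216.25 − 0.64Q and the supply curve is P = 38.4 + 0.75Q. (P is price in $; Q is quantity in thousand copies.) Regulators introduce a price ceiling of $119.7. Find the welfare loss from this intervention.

Competitive equilibrium: 216.25 − 0.64Q = 38.4 + 0.75Q → Q* = 127.9496, P* = 134.3622.
At the ceiling P = 119.7, quantity supplied = (119.7 − 38.4)/0.75 = 108.4.
Willingness to pay at Q' = 108.4: 216.25 − 0.64·108.4 = 146.874.
ΔQ = 127.9496 − 108.4 = 19.5496; wedge = 146.874 − 119.7 = 27.174.
The triangle = ½ × 19.5496 × 27.174 = $265.62 thousand.

$265.62 thousand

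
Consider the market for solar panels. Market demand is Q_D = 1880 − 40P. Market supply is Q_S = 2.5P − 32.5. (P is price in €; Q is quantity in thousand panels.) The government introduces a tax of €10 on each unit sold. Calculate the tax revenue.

€564.71 thousand

In inverse form: demand P = 47 − 0.025Q, supply P = 13 + 0.4Q.
Competitive equilibrium: 47 − 0.025Q = 13 + 0.4Q → Q* = 80, P* = 45.
With the tax, the buyer price exceeds the seller price by 10: (47 − 0.025Q) − (13 + 0.4Q) = 10 → Q' = 56.4706.
Tax revenue = 10 × 56.4706 = €564.71 thousand.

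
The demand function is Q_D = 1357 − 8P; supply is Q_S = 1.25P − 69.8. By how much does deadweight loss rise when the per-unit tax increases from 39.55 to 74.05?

In inverse form: demand P = 169.625 − 0.125Q, supply P = 55.84 + 0.8Q.
Competitive equilibrium: 169.625 − 0.125Q = 55.84 + 0.8Q → Q* = 123.0108, P* = 154.2486.
For a per-unit tax t: ΔQ = t/0.925, so DWL = ½·t·(t/0.925) = t²/1.85.
At t = 39.55: DWL = 845.515. At t = 74.05: DWL = 2964.001.
Increase = 2964.001 − 845.515 = 2118.49.

2118.49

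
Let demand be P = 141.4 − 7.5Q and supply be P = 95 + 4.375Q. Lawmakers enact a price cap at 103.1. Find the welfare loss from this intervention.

25.10

Competitive equilibrium: 141.4 − 7.5Q = 95 + 4.375Q → Q* = 3.9074, P* = 112.0947.
At the ceiling P = 103.1, quantity supplied = (103.1 − 95)/4.375 = 1.8514.
Willingness to pay at Q' = 1.8514: 141.4 − 7.5·1.8514 = 127.5145.
ΔQ = 3.9074 − 1.8514 = 2.056; wedge = 127.5145 − 103.1 = 24.4145.
Deadweight loss = ½ × 2.056 × 24.4145 = 25.10.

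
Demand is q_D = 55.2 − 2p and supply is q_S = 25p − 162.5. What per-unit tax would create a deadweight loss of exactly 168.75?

13.5

In inverse form: demand p = 27.6 − 0.5q, supply p = 6.5 + 0.04q.
Competitive equilibrium: 27.6 − 0.5q = 6.5 + 0.04q → q* = 39.0741, p* = 8.063.
A tax t gives Δq = t/0.54 and wedge t, so DWL = t²/1.08.
t²/1.08 = 168.75 → t² = 182.25 → t = 13.5.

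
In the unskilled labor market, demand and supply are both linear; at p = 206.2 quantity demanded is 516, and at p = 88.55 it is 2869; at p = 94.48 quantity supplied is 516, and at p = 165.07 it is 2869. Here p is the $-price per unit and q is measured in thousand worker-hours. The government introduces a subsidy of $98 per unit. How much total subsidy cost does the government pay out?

Demand slope = (88.55 − 206.2)/(2869 − 516) = −0.05, so p = 232 − 0.05q.
Supply slope = (165.07 − 94.48)/(2869 − 516) = 0.03, so p = 79 + 0.03q.
Competitive equilibrium: 232 − 0.05q = 79 + 0.03q → q* = 1912.5, p* = 136.375.
The subsidy lowers effective supply by 98: p = 0.03q − 19.
New quantity: 232 − 0.05q = 0.03q − 19 → q' = 3137.5.
Total subsidy cost = 98 × 3137.5 = $307475 thousand.

$307475 thousand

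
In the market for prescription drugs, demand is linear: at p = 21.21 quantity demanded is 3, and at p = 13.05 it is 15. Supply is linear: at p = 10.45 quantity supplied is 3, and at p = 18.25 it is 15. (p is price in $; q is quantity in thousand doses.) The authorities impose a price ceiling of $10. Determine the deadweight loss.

$51.29 thousand

Demand slope = (13.05 − 21.21)/(15 − 3) = −0.68, so p = 23.25 − 0.68q.
Supply slope = (18.25 − 10.45)/(15 − 3) = 0.65, so p = 8.5 + 0.65q.
Competitive equilibrium: 23.25 − 0.68q = 8.5 + 0.65q → q* = 11.0902, p* = 15.7086.
At the ceiling p = 10, quantity supplied = (10 − 8.5)/0.65 = 2.3077.
Willingness to pay at q' = 2.3077: 23.25 − 0.68·2.3077 = 21.6808.
Δq = 11.0902 − 2.3077 = 8.7825; wedge = 21.6808 − 10 = 11.6808.
The triangle = ½ × 8.7825 × 11.6808 = $51.29 thousand.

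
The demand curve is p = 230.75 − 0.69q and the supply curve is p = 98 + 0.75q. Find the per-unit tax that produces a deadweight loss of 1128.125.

Competitive equilibrium: 230.75 − 0.69q = 98 + 0.75q → q* = 92.1875, p* = 167.1406.
A tax t gives Δq = t/1.44 and wedge t, so DWL = t²/2.88.
t²/2.88 = 1128.125 → t² = 3249 → t = 57.

57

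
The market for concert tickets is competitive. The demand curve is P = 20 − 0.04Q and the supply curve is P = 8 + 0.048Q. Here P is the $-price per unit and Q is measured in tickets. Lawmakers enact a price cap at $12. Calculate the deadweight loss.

Competitive equilibrium: 20 − 0.04Q = 8 + 0.048Q → Q* = 136.3636, P* = 14.5455.
At the ceiling P = 12, quantity supplied = (12 − 8)/0.048 = 83.3333.
Willingness to pay at Q' = 83.3333: 20 − 0.04·83.3333 = 16.6667.
ΔQ = 136.3636 − 83.3333 = 53.0303; wedge = 16.6667 − 12 = 4.6667.
Deadweight loss = ½ × 53.0303 × 4.6667 = $123.74.

$123.74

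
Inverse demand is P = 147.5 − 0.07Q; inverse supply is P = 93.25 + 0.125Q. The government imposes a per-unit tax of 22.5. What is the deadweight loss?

Competitive equilibrium: 147.5 − 0.07Q = 93.25 + 0.125Q → Q* = 278.2051, P* = 128.0256.
With the tax, the buyer price exceeds the seller price by 22.5: (147.5 − 0.07Q) − (93.25 + 0.125Q) = 22.5 → Q' = 162.8205.
ΔQ = 278.2051 − 162.8205 = 115.3846; the wedge equals the tax, 22.5.
The triangle = ½ × 115.3846 × 22.5 = 1298.08.

1298.08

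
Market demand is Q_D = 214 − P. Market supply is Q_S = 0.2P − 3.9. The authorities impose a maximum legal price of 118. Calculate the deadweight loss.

485.14

In inverse form: demand P = 214 − Q, supply P = 19.5 + 5Q.
Competitive equilibrium: 214 − Q = 19.5 + 5Q → Q* = 32.4167, P* = 181.5833.
At the ceiling P = 118, quantity supplied = (118 − 19.5)/5 = 19.7.
Willingness to pay at Q' = 19.7: 214 − 1·19.7 = 194.3.
ΔQ = 32.4167 − 19.7 = 12.7167; wedge = 194.3 − 118 = 76.3.
The triangle = ½ × 12.7167 × 76.3 = 485.14.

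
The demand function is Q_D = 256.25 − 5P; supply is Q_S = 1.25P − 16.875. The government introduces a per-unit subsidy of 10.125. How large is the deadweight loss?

51.26

In inverse form: demand P = 51.25 − 0.2Q, supply P = 13.5 + 0.8Q.
Competitive equilibrium: 51.25 − 0.2Q = 13.5 + 0.8Q → Q* = 37.75, P* = 43.7.
The subsidy lowers effective supply by 10.125: P = 3.375 + 0.8Q.
New quantity: 51.25 − 0.2Q = 3.375 + 0.8Q → Q' = 47.875.
Overproduction ΔQ = 47.875 − 37.75 = 10.125; wedge = subsidy = 10.125.
The triangle = ½ × 10.125 × 10.125 = 51.26.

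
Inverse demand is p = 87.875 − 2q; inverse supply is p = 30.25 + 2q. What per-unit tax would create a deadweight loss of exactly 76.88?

Competitive equilibrium: 87.875 − 2q = 30.25 + 2q → q* = 14.4063, p* = 59.0625.
A tax t gives Δq = t/4 and wedge t, so DWL = t²/8.
t²/8 = 76.88 → t² = 615.04 → t = 24.8.

24.8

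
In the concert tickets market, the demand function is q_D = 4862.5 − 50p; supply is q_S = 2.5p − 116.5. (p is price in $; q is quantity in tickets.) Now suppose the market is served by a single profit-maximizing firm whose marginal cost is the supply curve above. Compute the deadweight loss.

In inverse form: demand p = 97.25 − 0.02q, supply p = 46.6 + 0.4q.
Competitive equilibrium: 97.25 − 0.02q = 46.6 + 0.4q → q* = 120.5952, p* = 94.8381.
Marginal revenue: MR = 97.25 − 0.04q. Set MR = MC: 97.25 − 0.04q = 46.6 + 0.4q → q_m = 115.1136.
Price p_m = 97.25 − 0.02·115.1136 = 94.9477; MC(q_m) = 46.6 + 0.4·115.1136 = 92.6454.
Competitive q* = 120.5952, so Δq = 5.4816; wedge = 94.9477 − 92.6454 = 2.3023.
Deadweight loss = ½ × 5.4816 × 2.3023 = $6.31.

$6.31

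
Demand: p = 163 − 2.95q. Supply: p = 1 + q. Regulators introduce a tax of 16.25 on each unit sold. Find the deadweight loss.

33.43

Competitive equilibrium: 163 − 2.95q = 1 + q → q* = 41.0127, p* = 42.0127.
With the tax, the buyer price exceeds the seller price by 16.25: (163 − 2.95q) − (1 + q) = 16.25 → q' = 36.8987.
Δq = 41.0127 − 36.8987 = 4.114; the wedge equals the tax, 16.25.
The triangle = ½ × 4.114 × 16.25 = 33.43.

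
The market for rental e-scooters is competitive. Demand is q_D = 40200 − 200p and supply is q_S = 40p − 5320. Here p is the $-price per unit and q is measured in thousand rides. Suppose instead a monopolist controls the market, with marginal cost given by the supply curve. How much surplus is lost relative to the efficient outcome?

$1572.79 thousand

In inverse form: demand p = 201 − 0.005q, supply p = 133 + 0.025q.
Competitive equilibrium: 201 − 0.005q = 133 + 0.025q → q* = 2266.6667, p* = 189.6667.
Marginal revenue: MR = 201 − 0.01q. Set MR = MC: 201 − 0.01q = 133 + 0.025q → q_m = 1942.8571.
Price p_m = 201 − 0.005·1942.8571 = 191.2857; MC(q_m) = 133 + 0.025·1942.8571 = 181.5714.
Competitive q* = 2266.6667, so Δq = 323.8096; wedge = 191.2857 − 181.5714 = 9.7143.
The triangle = ½ × 323.8096 × 9.7143 = $1572.79 thousand.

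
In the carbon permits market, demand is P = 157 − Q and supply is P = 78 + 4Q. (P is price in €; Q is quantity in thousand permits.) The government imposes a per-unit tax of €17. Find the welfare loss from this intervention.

Competitive equilibrium: 157 − Q = 78 + 4Q → Q* = 15.8, P* = 141.2.
With the tax, the buyer price exceeds the seller price by 17: (157 − Q) − (78 + 4Q) = 17 → Q' = 12.4.
ΔQ = 15.8 − 12.4 = 3.4; the wedge equals the tax, 17.
DWL = ½ × 3.4 × 17 = €28.90 thousand.

€28.90 thousand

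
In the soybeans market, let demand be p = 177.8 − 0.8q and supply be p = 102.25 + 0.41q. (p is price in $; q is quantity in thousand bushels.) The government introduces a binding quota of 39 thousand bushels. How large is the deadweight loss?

Competitive equilibrium: 177.8 − 0.8q = 102.25 + 0.41q → q* = 62.438, p* = 127.8496.
At q = 39: demand price = 177.8 − 0.8·39 = 146.6; supply price = 102.25 + 0.41·39 = 118.24.
Δq = 62.438 − 39 = 23.438; wedge = 146.6 − 118.24 = 28.36.
Deadweight loss = ½ × 23.438 × 28.36 = $332.35 thousand.

$332.35 thousand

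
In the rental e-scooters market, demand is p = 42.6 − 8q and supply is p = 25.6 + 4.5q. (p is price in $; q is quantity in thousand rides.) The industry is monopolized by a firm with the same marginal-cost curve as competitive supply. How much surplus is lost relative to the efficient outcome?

Competitive equilibrium: 42.6 − 8q = 25.6 + 4.5q → q* = 1.36, p* = 31.72.
Marginal revenue: MR = 42.6 − 16q. Set MR = MC: 42.6 − 16q = 25.6 + 4.5q → q_m = 0.8293.
Price p_m = 42.6 − 8·0.8293 = 35.9656; MC(q_m) = 25.6 + 4.5·0.8293 = 29.3319.
Competitive q* = 1.36, so Δq = 0.5307; wedge = 35.9656 − 29.3319 = 6.6337.
Welfare loss = ½ × 0.5307 × 6.6337 = $1.76 thousand.

$1.76 thousand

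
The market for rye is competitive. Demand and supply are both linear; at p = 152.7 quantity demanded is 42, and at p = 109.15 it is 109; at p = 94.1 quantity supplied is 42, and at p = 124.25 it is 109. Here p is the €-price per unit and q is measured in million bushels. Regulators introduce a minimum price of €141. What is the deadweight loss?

€684.29 million

Demand slope = (109.15 − 152.7)/(109 − 42) = −0.65, so p = 180 − 0.65q.
Supply slope = (124.25 − 94.1)/(109 − 42) = 0.45, so p = 75.2 + 0.45q.
Competitive equilibrium: 180 − 0.65q = 75.2 + 0.45q → q* = 95.2727, p* = 118.0727.
At the floor p = 141, quantity demanded = (180 − 141)/0.65 = 60.
Sellers' marginal cost at q' = 60: 75.2 + 0.45·60 = 102.2.
Δq = 95.2727 − 60 = 35.2727; wedge = 141 − 102.2 = 38.8.
The triangle = ½ × 35.2727 × 38.8 = €684.29 million.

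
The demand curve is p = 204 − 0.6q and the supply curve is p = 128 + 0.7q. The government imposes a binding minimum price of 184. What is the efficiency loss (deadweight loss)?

Competitive equilibrium: 204 − 0.6q = 128 + 0.7q → q* = 58.4615, p* = 168.9231.
At the floor p = 184, quantity demanded = (204 − 184)/0.6 = 33.3333.
Sellers' marginal cost at q' = 33.3333: 128 + 0.7·33.3333 = 151.3333.
Δq = 58.4615 − 33.3333 = 25.1282; wedge = 184 − 151.3333 = 32.6667.
DWL = ½ × 25.1282 × 32.6667 = 410.43.

410.43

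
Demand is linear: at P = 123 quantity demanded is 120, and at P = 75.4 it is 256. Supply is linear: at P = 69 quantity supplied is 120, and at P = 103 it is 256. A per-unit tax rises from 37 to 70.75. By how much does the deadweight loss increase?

3030.47

Demand slope = (75.4 − 123)/(256 − 120) = −0.35, so P = 165 − 0.35Q.
Supply slope = (103 − 69)/(256 − 120) = 0.25, so P = 39 + 0.25Q.
Competitive equilibrium: 165 − 0.35Q = 39 + 0.25Q → Q* = 210, P* = 91.5.
For a per-unit tax t: ΔQ = t/0.6, so DWL = ½·t·(t/0.6) = t²/1.2.
At t = 37: DWL = 1140.833. At t = 70.75: DWL = 4171.302.
Increase = 4171.302 − 1140.833 = 3030.47.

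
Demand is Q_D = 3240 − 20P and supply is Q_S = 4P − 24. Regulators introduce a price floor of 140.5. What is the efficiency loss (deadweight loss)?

In inverse form: demand P = 162 − 0.05Q, supply P = 6 + 0.25Q.
Competitive equilibrium: 162 − 0.05Q = 6 + 0.25Q → Q* = 520, P* = 136.
At the floor P = 140.5, quantity demanded = (162 − 140.5)/0.05 = 430.
Sellers' marginal cost at Q' = 430: 6 + 0.25·430 = 113.5.
ΔQ = 520 − 430 = 90; wedge = 140.5 − 113.5 = 27.
Welfare loss = ½ × 90 × 27 = 1215.

1215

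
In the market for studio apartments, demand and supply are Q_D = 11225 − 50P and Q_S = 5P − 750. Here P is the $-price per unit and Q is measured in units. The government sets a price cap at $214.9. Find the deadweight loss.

In inverse form: demand P = 224.5 − 0.02Q, supply P = 150 + 0.2Q.
Competitive equilibrium: 224.5 − 0.02Q = 150 + 0.2Q → Q* = 338.6364, P* = 217.7273.
At the ceiling P = 214.9, quantity supplied = (214.9 − 150)/0.2 = 324.5.
Willingness to pay at Q' = 324.5: 224.5 − 0.02·324.5 = 218.01.
ΔQ = 338.6364 − 324.5 = 14.1364; wedge = 218.01 − 214.9 = 3.11.
DWL = ½ × 14.1364 × 3.11 = $21.98.

$21.98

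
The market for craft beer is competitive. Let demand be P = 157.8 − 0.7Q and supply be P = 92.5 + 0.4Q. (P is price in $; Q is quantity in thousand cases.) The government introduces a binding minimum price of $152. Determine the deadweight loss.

Competitive equilibrium: 157.8 − 0.7Q = 92.5 + 0.4Q → Q* = 59.3636, P* = 116.2455.
At the floor P = 152, quantity demanded = (157.8 − 152)/0.7 = 8.2857.
Sellers' marginal cost at Q' = 8.2857: 92.5 + 0.4·8.2857 = 95.8143.
ΔQ = 59.3636 − 8.2857 = 51.0779; wedge = 152 − 95.8143 = 56.1857.
Deadweight loss = ½ × 51.0779 × 56.1857 = $1434.92 thousand.

$1434.92 thousand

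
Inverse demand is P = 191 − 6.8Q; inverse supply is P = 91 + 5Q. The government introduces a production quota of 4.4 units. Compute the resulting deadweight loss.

97.95

Competitive equilibrium: 191 − 6.8Q = 91 + 5Q → Q* = 8.4746, P* = 133.3729.
At Q = 4.4: demand price = 191 − 6.8·4.4 = 161.08; supply price = 91 + 5·4.4 = 113.
ΔQ = 8.4746 − 4.4 = 4.0746; wedge = 161.08 − 113 = 48.08.
Deadweight loss = ½ × 4.0746 × 48.08 = 97.95.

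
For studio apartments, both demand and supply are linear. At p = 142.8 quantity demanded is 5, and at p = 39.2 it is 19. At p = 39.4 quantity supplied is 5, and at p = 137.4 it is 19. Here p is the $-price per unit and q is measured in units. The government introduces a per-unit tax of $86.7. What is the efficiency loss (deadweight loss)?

$261

Demand slope = (39.2 − 142.8)/(19 − 5) = −7.4, so p = 179.8 − 7.4q.
Supply slope = (137.4 − 39.4)/(19 − 5) = 7, so p = 4.4 + 7q.
Competitive equilibrium: 179.8 − 7.4q = 4.4 + 7q → q* = 12.18056, p* = 89.66389.
With the tax, the buyer price exceeds the seller price by 86.7: (179.8 − 7.4q) − (4.4 + 7q) = 86.7 → q' = 6.15972.
Δq = 12.18056 − 6.15972 = 6.02084; the wedge equals the tax, 86.7.
Deadweight loss = ½ × 6.02084 × 86.7 = $261.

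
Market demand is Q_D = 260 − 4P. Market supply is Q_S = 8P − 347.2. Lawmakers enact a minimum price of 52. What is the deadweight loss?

5.88

In inverse form: demand P = 65 − 0.25Q, supply P = 43.4 + 0.125Q.
Competitive equilibrium: 65 − 0.25Q = 43.4 + 0.125Q → Q* = 57.6, P* = 50.6.
At the floor P = 52, quantity demanded = (65 − 52)/0.25 = 52.
Sellers' marginal cost at Q' = 52: 43.4 + 0.125·52 = 49.9.
ΔQ = 57.6 − 52 = 5.6; wedge = 52 − 49.9 = 2.1.
Welfare loss = ½ × 5.6 × 2.1 = 5.88.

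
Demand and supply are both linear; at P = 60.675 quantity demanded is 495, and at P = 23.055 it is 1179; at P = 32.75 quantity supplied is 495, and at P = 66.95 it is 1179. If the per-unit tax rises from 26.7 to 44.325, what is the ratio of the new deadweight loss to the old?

2.756

Demand slope = (23.055 − 60.675)/(1179 − 495) = −0.055, so P = 87.9 − 0.055Q.
Supply slope = (66.95 − 32.75)/(1179 − 495) = 0.05, so P = 8 + 0.05Q.
Competitive equilibrium: 87.9 − 0.055Q = 8 + 0.05Q → Q* = 760.9524, P* = 46.0476.
For a per-unit tax t: ΔQ = t/0.105, so DWL = ½·t·(t/0.105) = t²/0.21.
At t = 26.7: DWL = 3394.714. At t = 44.325: DWL = 9355.741.
Ratio = (44.325/26.7)² = 2.756.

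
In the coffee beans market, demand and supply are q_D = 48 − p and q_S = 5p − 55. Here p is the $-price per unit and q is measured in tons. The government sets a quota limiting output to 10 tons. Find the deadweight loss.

$260.42

In inverse form: demand p = 48 − q, supply p = 11 + 0.2q.
Competitive equilibrium: 48 − q = 11 + 0.2q → q* = 30.8333, p* = 17.1667.
At q = 10: demand price = 48 − 1·10 = 38; supply price = 11 + 0.2·10 = 13.
Δq = 30.8333 − 10 = 20.8333; wedge = 38 − 13 = 25.
DWL = ½ × 20.8333 × 25 = $260.42.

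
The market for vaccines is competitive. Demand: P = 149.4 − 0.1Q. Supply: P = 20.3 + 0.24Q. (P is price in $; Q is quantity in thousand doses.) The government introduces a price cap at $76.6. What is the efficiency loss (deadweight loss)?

$3580.29 thousand

Competitive equilibrium: 149.4 − 0.1Q = 20.3 + 0.24Q → Q* = 379.70588, P* = 111.42941.
At the ceiling P = 76.6, quantity supplied = (76.6 − 20.3)/0.24 = 234.58333.
Willingness to pay at Q' = 234.58333: 149.4 − 0.1·234.58333 = 125.94167.
ΔQ = 379.70588 − 234.58333 = 145.12255; wedge = 125.94167 − 76.6 = 49.34167.
Welfare loss = ½ × 145.12255 × 49.34167 = $3580.29 thousand.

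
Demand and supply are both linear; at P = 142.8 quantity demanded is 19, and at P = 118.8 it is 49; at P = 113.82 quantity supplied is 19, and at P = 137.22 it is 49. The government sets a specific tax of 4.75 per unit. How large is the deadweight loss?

Demand slope = (118.8 − 142.8)/(49 − 19) = −0.8, so P = 158 − 0.8Q.
Supply slope = (137.22 − 113.82)/(49 − 19) = 0.78, so P = 99 + 0.78Q.
Competitive equilibrium: 158 − 0.8Q = 99 + 0.78Q → Q* = 37.3418, P* = 128.1266.
With the tax, the buyer price exceeds the seller price by 4.75: (158 − 0.8Q) − (99 + 0.78Q) = 4.75 → Q' = 34.3354.
ΔQ = 37.3418 − 34.3354 = 3.0064; the wedge equals the tax, 4.75.
DWL = ½ × 3.0064 × 4.75 = 7.14.

7.14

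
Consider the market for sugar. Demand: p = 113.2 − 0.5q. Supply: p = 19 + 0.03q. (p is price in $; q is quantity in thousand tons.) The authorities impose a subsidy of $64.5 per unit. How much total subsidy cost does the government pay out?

Competitive equilibrium: 113.2 − 0.5q = 19 + 0.03q → q* = 177.7358, p* = 24.3321.
The subsidy lowers effective supply by 64.5: p = 0.03q − 45.5.
New quantity: 113.2 − 0.5q = 0.03q − 45.5 → q' = 299.434.
Total subsidy cost = 64.5 × 299.434 = $19313.49 thousand.

$19313.49 thousand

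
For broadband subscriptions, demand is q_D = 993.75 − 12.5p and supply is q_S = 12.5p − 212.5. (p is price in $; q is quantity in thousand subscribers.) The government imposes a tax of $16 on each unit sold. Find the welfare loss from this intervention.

In inverse form: demand p = 79.5 − 0.08q, supply p = 17 + 0.08q.
Competitive equilibrium: 79.5 − 0.08q = 17 + 0.08q → q* = 390.625, p* = 48.25.
With the tax, the buyer price exceeds the seller price by 16: (79.5 − 0.08q) − (17 + 0.08q) = 16 → q' = 290.625.
Δq = 390.625 − 290.625 = 100; the wedge equals the tax, 16.
Welfare loss = ½ × 100 × 16 = $800 thousand.

$800 thousand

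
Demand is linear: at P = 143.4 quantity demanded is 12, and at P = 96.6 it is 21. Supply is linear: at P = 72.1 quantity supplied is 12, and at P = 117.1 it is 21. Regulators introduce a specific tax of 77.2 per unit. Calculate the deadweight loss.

292.15

Demand slope = (96.6 − 143.4)/(21 − 12) = −5.2, so P = 205.8 − 5.2Q.
Supply slope = (117.1 − 72.1)/(21 − 12) = 5, so P = 12.1 + 5Q.
Competitive equilibrium: 205.8 − 5.2Q = 12.1 + 5Q → Q* = 18.9902, P* = 107.051.
With the tax, the buyer price exceeds the seller price by 77.2: (205.8 − 5.2Q) − (12.1 + 5Q) = 77.2 → Q' = 11.4216.
ΔQ = 18.9902 − 11.4216 = 7.5686; the wedge equals the tax, 77.2.
Deadweight loss = ½ × 7.5686 × 77.2 = 292.15.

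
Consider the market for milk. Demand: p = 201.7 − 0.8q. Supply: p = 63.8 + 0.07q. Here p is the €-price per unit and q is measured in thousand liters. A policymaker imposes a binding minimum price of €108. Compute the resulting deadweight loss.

Competitive equilibrium: 201.7 − 0.8q = 63.8 + 0.07q → q* = 158.5057, p* = 74.8954.
At the floor p = 108, quantity demanded = (201.7 − 108)/0.8 = 117.125.
Sellers' marginal cost at q' = 117.125: 63.8 + 0.07·117.125 = 71.9988.
Δq = 158.5057 − 117.125 = 41.3807; wedge = 108 − 71.9988 = 36.0012.
The triangle = ½ × 41.3807 × 36.0012 = €744.88 thousand.

€744.88 thousand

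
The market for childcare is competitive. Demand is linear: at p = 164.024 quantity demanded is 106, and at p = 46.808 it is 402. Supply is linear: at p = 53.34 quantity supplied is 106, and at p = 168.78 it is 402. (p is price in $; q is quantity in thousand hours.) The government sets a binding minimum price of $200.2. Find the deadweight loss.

Demand slope = (46.808 − 164.024)/(402 − 106) = −0.396, so p = 206 − 0.396q.
Supply slope = (168.78 − 53.34)/(402 − 106) = 0.39, so p = 12 + 0.39q.
Competitive equilibrium: 206 − 0.396q = 12 + 0.39q → q* = 246.81934, p* = 108.25954.
At the floor p = 200.2, quantity demanded = (206 − 200.2)/0.396 = 14.64646.
Sellers' marginal cost at q' = 14.64646: 12 + 0.39·14.64646 = 17.71212.
Δq = 246.81934 − 14.64646 = 232.17288; wedge = 200.2 − 17.71212 = 182.48788.
DWL = ½ × 232.17288 × 182.48788 = $21184.37 thousand.

$21184.37 thousand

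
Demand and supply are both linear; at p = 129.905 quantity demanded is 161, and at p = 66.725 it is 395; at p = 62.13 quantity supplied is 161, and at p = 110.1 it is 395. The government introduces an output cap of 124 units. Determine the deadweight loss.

Demand slope = (66.725 − 129.905)/(395 − 161) = −0.27, so p = 173.375 − 0.27q.
Supply slope = (110.1 − 62.13)/(395 − 161) = 0.205, so p = 29.125 + 0.205q.
Competitive equilibrium: 173.375 − 0.27q = 29.125 + 0.205q → q* = 303.6842, p* = 91.3803.
At q = 124: demand price = 173.375 − 0.27·124 = 139.895; supply price = 29.125 + 0.205·124 = 54.545.
Δq = 303.6842 − 124 = 179.6842; wedge = 139.895 − 54.545 = 85.35.
DWL = ½ × 179.6842 × 85.35 = 7668.02.

7668.02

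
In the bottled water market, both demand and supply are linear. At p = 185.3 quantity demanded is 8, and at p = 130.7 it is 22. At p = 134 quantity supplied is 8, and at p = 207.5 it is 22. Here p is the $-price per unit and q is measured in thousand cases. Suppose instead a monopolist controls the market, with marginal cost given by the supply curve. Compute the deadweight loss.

Demand slope = (130.7 − 185.3)/(22 − 8) = −3.9, so p = 216.5 − 3.9q.
Supply slope = (207.5 − 134)/(22 − 8) = 5.25, so p = 92 + 5.25q.
Competitive equilibrium: 216.5 − 3.9q = 92 + 5.25q → q* = 13.6066, p* = 163.4344.
Marginal revenue: MR = 216.5 − 7.8q. Set MR = MC: 216.5 − 7.8q = 92 + 5.25q → q_m = 9.5402.
Price p_m = 216.5 − 3.9·9.5402 = 179.2932; MC(q_m) = 92 + 5.25·9.5402 = 142.0861.
Competitive q* = 13.6066, so Δq = 4.0664; wedge = 179.2932 − 142.0861 = 37.2071.
DWL = ½ × 4.0664 × 37.2071 = $75.65 thousand.

$75.65 thousand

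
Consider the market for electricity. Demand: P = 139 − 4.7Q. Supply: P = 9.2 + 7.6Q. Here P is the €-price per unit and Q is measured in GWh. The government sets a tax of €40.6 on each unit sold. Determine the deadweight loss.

€67.01

Competitive equilibrium: 139 − 4.7Q = 9.2 + 7.6Q → Q* = 10.5528, P* = 89.4016.
With the tax, the buyer price exceeds the seller price by 40.6: (139 − 4.7Q) − (9.2 + 7.6Q) = 40.6 → Q' = 7.252.
ΔQ = 10.5528 − 7.252 = 3.3008; the wedge equals the tax, 40.6.
The triangle = ½ × 3.3008 × 40.6 = €67.01.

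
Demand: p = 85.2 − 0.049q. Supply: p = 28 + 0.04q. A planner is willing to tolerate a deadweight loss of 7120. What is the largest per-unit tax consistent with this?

Competitive equilibrium: 85.2 − 0.049q = 28 + 0.04q → q* = 642.6966, p* = 53.7079.
A tax t gives Δq = t/0.089 and wedge t, so DWL = t²/0.178.
t²/0.178 = 7120 → t² = 1267.36 → t = 35.6.

35.6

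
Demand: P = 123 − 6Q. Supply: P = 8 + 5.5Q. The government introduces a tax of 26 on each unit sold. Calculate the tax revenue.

Competitive equilibrium: 123 − 6Q = 8 + 5.5Q → Q* = 10, P* = 63.
With the tax, the buyer price exceeds the seller price by 26: (123 − 6Q) − (8 + 5.5Q) = 26 → Q' = 7.7391.
Tax revenue = 26 × 7.7391 = 201.22.

201.22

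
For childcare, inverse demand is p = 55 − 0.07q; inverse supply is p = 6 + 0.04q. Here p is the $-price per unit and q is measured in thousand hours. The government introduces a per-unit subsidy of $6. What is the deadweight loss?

$163.64 thousand

Competitive equilibrium: 55 − 0.07q = 6 + 0.04q → q* = 445.4545, p* = 23.8182.
The subsidy lowers effective supply by 6: p = 0 + 0.04q.
New quantity: 55 − 0.07q = 0 + 0.04q → q' = 500.
Overproduction Δq = 500 − 445.4545 = 54.5455; wedge = subsidy = 6.
Welfare loss = ½ × 54.5455 × 6 = $163.64 thousand.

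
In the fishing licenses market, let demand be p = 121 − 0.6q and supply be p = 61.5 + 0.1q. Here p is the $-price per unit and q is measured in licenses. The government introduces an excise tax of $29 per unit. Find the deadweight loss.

$600.71

Competitive equilibrium: 121 − 0.6q = 61.5 + 0.1q → q* = 85, p* = 70.
With the tax, the buyer price exceeds the seller price by 29: (121 − 0.6q) − (61.5 + 0.1q) = 29 → q' = 43.5714.
Δq = 85 − 43.5714 = 41.4286; the wedge equals the tax, 29.
Deadweight loss = ½ × 41.4286 × 29 = $600.71.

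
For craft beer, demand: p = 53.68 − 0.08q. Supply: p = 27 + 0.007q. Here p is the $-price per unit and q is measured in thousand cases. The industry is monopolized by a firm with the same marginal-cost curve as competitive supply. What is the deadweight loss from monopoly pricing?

$938.79 thousand

Competitive equilibrium: 53.68 − 0.08q = 27 + 0.007q → q* = 306.66667, p* = 29.14667.
Marginal revenue: MR = 53.68 − 0.16q. Set MR = MC: 53.68 − 0.16q = 27 + 0.007q → q_m = 159.76048.
Price p_m = 53.68 − 0.08·159.76048 = 40.89916; MC(q_m) = 27 + 0.007·159.76048 = 28.11832.
Competitive q* = 306.66667, so Δq = 146.90619; wedge = 40.89916 − 28.11832 = 12.78084.
DWL = ½ × 146.90619 × 12.78084 = $938.79 thousand.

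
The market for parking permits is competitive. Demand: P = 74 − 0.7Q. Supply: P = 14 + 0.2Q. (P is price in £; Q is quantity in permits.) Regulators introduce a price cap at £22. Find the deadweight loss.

£320

Competitive equilibrium: 74 − 0.7Q = 14 + 0.2Q → Q* = 66.6667, P* = 27.3333.
At the ceiling P = 22, quantity supplied = (22 − 14)/0.2 = 40.
Willingness to pay at Q' = 40: 74 − 0.7·40 = 46.
ΔQ = 66.6667 − 40 = 26.6667; wedge = 46 − 22 = 24.
Welfare loss = ½ × 26.6667 × 24 = £320.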